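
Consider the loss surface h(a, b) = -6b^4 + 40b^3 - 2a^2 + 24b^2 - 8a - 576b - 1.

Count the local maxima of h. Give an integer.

h separates as a function of a plus a function of b, so ∇h=0 decouples.
∂h/∂a = -4(a + 2) = 0 at a ∈ {-2}; ∂h/∂b = -24(b - 4)(b - 3)(b + 2) = 0 at b ∈ {-2, 3, 4}.
The Hessian is diagonal: diag(h_aa, h_bb). Second derivatives: h_aa(-2)=-4; h_bb(-2)=-720, h_bb(3)=120, h_bb(4)=-144.
Local maxima occur where both diagonal entries negative: (-2, -2), (-2, 4). Count: 2.

2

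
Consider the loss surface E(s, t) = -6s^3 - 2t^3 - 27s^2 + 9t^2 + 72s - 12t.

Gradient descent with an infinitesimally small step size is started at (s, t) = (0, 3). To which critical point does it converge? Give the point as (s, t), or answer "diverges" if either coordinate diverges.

E is separable, so gradient descent decouples: s follows -∂E/∂s, t follows -∂E/∂t.
∂E/∂s = -18(s - 1)(s + 4); at s=0 this is 72, so s decreases.
∂E/∂t = -6(t - 2)(t - 1); at t=3 this is -12, so t increases.
The t-coordinate has no critical point in that direction and runs off to infinity.

diverges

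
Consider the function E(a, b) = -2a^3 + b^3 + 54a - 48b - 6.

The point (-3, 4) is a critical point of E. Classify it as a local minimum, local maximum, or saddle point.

local minimum

The mixed partial ∂²E/∂a∂b is 0, so the Hessian at any point is diag(E_aa, E_bb) = diag(-12a, 6b).
At (-3, 4): H = diag(36, 24).
Both eigenvalues are positive, so H is positive definite: a local minimum.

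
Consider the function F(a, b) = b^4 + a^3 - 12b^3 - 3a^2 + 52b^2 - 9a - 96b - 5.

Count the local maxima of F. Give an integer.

F separates as a function of a plus a function of b, so ∇F=0 decouples.
∂F/∂a = 3(a - 3)(a + 1) = 0 at a ∈ {-1, 3}; ∂F/∂b = 4(b - 4)(b - 3)(b - 2) = 0 at b ∈ {2, 3, 4}.
The Hessian is diagonal: diag(F_aa, F_bb). Second derivatives: F_aa(-1)=-12, F_aa(3)=12; F_bb(2)=8, F_bb(3)=-4, F_bb(4)=8.
Local maxima occur where both diagonal entries negative: (-1, 3). Count: 1.

1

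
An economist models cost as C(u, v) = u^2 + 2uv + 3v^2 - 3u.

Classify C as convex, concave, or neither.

convex

C is quadratic, so its Hessian is the constant matrix H = [[2, 2], [2, 6]].
det(H) = 8, tr(H) = 8.
det(H) > 0 and tr(H) > 0, so H is positive definite everywhere: convex.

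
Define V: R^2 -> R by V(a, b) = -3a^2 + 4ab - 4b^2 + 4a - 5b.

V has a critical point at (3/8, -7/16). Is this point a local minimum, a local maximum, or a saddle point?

local maximum

The Hessian of V is constant: H = [[-6, 4], [4, -8]].
det(H) = (-6)·(-8) − 4² = 32.
det(H) > 0 and tr(H) = -14 < 0, so H is negative definite and the point is a local maximum.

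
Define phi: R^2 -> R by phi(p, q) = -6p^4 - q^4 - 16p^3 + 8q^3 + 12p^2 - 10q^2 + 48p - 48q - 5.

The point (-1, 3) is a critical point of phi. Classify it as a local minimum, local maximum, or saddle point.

The mixed partial ∂²phi/∂p∂q is 0, so the Hessian at any point is diag(phi_pp, phi_qq) = diag(24(-3p^2 - 4p + 1), 4(-3q^2 + 12q - 5)).
At (-1, 3): H = diag(48, 16).
Both eigenvalues are positive, so H is positive definite: a local minimum.

local minimum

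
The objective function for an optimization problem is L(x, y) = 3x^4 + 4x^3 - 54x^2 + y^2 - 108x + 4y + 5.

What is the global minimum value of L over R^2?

L(x,y) separates as P(x) + Q(y) + 5, so its minimum is min P + min Q + 5.
P'(x) = 12(x - 3)(x + 1)(x + 3) vanishes at x ∈ {-3, -1, 3}; Q'(y) = 2y + 4 vanishes at y ∈ {-2}.
Local minima of P (where P''>0): P(-3)=-27, P(3)=-459. Local minima of Q: Q(-2)=-4.
So the global minimum of L is P(3) + Q(-2) + 5 = -459 − 4 + 5 = -458, attained at (3, -2).

-458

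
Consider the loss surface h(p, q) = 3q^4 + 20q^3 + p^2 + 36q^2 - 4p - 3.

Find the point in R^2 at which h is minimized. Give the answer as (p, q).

(2, 0)

h(p,q) separates as A(p) + B(q) − 3, so its minimum is min A + min B − 3.
A'(p) = 2p - 4 vanishes at p ∈ {2}; B'(q) = 12q(q + 2)(q + 3) vanishes at q ∈ {-3, -2, 0}.
Local minima of A (where A''>0): A(2)=-4. Local minima of B: B(-3)=27, B(0)=0.
So the global minimum of h is A(2) + B(0) − 3 = -4 + 0 − 3 = -7, attained at (2, 0).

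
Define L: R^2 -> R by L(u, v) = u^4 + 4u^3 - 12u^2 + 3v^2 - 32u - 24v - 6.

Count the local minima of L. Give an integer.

L separates as a function of u plus a function of v, so ∇L=0 decouples.
∂L/∂u = 4(u - 2)(u + 1)(u + 4) = 0 at u ∈ {-4, -1, 2}; ∂L/∂v = 6(v - 4) = 0 at v ∈ {4}.
The Hessian is diagonal: diag(L_uu, L_vv). Second derivatives: L_uu(-4)=72, L_uu(-1)=-36, L_uu(2)=72; L_vv(4)=6.
Local minima occur where both diagonal entries positive: (-4, 4), (2, 4). Count: 2.

2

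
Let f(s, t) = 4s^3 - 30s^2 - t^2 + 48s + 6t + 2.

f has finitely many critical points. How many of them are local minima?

f separates as a function of s plus a function of t, so ∇f=0 decouples.
∂f/∂s = 12(s - 4)(s - 1) = 0 at s ∈ {1, 4}; ∂f/∂t = -2(t - 3) = 0 at t ∈ {3}.
The Hessian is diagonal: diag(f_ss, f_tt). Second derivatives: f_ss(1)=-36, f_ss(4)=36; f_tt(3)=-2.
Local minima occur where both diagonal entries positive: none. Count: 0.

0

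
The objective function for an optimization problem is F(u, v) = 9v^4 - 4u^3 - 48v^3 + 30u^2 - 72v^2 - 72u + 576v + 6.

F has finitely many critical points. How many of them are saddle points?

F separates as a function of u plus a function of v, so ∇F=0 decouples.
∂F/∂u = -12(u - 3)(u - 2) = 0 at u ∈ {2, 3}; ∂F/∂v = 36(v - 4)(v - 2)(v + 2) = 0 at v ∈ {-2, 2, 4}.
The Hessian is diagonal: diag(F_uu, F_vv). Second derivatives: F_uu(2)=12, F_uu(3)=-12; F_vv(-2)=864, F_vv(2)=-288, F_vv(4)=432.
Saddle points occur where the two diagonal entries have opposite signs: (2, 2), (3, -2), (3, 4). Count: 3.

3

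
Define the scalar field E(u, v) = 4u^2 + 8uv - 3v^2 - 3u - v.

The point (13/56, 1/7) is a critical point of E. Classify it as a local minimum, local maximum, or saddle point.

saddle point

The Hessian of E is constant: H = [[8, 8], [8, -6]].
det(H) = 8·(-6) − 8² = -112.
Since det(H) < 0, H is indefinite and the critical point is a saddle point.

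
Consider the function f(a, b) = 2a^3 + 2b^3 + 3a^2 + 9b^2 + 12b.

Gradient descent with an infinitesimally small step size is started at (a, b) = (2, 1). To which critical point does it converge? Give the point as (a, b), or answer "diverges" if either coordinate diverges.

(0, -1)

f is separable, so gradient descent decouples: a follows -∂f/∂a, b follows -∂f/∂b.
∂f/∂a = 6a(a + 1); at a=2 this is 36, so a decreases.
∂f/∂b = 6(b + 1)(b + 2); at b=1 this is 36, so b decreases.
a converges to its nearest critical value 0 (a local min of the a-part); b converges to -1. The iterate converges to (0, -1).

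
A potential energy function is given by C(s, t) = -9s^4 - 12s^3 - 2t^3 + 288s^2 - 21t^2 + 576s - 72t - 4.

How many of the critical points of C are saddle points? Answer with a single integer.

3

C separates as a function of s plus a function of t, so ∇C=0 decouples.
∂C/∂s = -36(s - 4)(s + 1)(s + 4) = 0 at s ∈ {-4, -1, 4}; ∂C/∂t = -6(t + 3)(t + 4) = 0 at t ∈ {-4, -3}.
The Hessian is diagonal: diag(C_ss, C_tt). Second derivatives: C_ss(-4)=-864, C_ss(-1)=540, C_ss(4)=-1440; C_tt(-4)=6, C_tt(-3)=-6.
Saddle points occur where the two diagonal entries have opposite signs: (-4, -4), (-1, -3), (4, -4). Count: 3.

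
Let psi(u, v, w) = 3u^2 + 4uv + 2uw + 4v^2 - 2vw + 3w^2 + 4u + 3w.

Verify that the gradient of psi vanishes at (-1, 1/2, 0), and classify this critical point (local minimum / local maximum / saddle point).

∇psi = (6u + 4v + 2w + 4, 4u + 8v - 2w, 2u - 2v + 6w + 3); substituting (-1, 1/2, 0) gives ∇psi = (0, 0, 0), so (-1, 1/2, 0) is indeed a critical point.
The Hessian is constant: H = [[6, 4, 2], [4, 8, -2], [2, -2, 6]].
Leading principal minors: Δ₁ = 6, Δ₂ = 32, Δ₃ = 104.
All leading minors are positive, so H is positive definite: a local minimum.

local minimum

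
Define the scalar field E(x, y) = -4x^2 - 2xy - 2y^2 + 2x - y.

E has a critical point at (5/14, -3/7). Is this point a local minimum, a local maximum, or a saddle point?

local maximum

The Hessian of E is constant: H = [[-8, -2], [-2, -4]].
det(H) = (-8)·(-4) − (-2)² = 28.
det(H) > 0 and tr(H) = -12 < 0, so H is negative definite and the point is a local maximum.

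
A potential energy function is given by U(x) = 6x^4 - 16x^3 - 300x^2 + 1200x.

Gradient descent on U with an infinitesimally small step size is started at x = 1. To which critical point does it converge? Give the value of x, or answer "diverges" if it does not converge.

U'(x) = 24(x - 5)(x - 2)(x + 5), so U'(1) = 576.
Gradient descent moves in the -U' direction, i.e. x is decreasing.
The nearest critical point in that direction is x = -5, where U'' = 1680 > 0 (a local minimum). The iterate converges there.

-5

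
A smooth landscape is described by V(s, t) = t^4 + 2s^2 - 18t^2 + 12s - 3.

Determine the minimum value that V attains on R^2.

-102

V(s,t) separates as P(s) + Q(t) − 3, so its minimum is min P + min Q − 3.
P'(s) = 4s + 12 vanishes at s ∈ {-3}; Q'(t) = 4t(t - 3)(t + 3) vanishes at t ∈ {-3, 0, 3}.
Local minima of P (where P''>0): P(-3)=-18. Local minima of Q: Q(-3)=-81, Q(3)=-81.
So the global minimum of V is P(-3) + Q(-3) − 3 = -18 − 81 − 3 = -102, attained at (-3, -3).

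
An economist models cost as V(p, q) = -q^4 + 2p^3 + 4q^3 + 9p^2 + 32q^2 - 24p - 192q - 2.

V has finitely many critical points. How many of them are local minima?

1

V separates as a function of p plus a function of q, so ∇V=0 decouples.
∂V/∂p = 6(p - 1)(p + 4) = 0 at p ∈ {-4, 1}; ∂V/∂q = -4(q - 4)(q - 3)(q + 4) = 0 at q ∈ {-4, 3, 4}.
The Hessian is diagonal: diag(V_pp, V_qq). Second derivatives: V_pp(-4)=-30, V_pp(1)=30; V_qq(-4)=-224, V_qq(3)=28, V_qq(4)=-32.
Local minima occur where both diagonal entries positive: (1, 3). Count: 1.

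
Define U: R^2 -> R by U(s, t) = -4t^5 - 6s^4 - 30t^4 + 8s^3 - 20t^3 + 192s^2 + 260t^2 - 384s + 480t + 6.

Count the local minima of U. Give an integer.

U separates as a function of s plus a function of t, so ∇U=0 decouples.
∂U/∂s = -24(s - 4)(s - 1)(s + 4) = 0 at s ∈ {-4, 1, 4}; ∂U/∂t = -20(t - 2)(t + 1)(t + 3)(t + 4) = 0 at t ∈ {-4, -3, -1, 2}.
The Hessian is diagonal: diag(U_ss, U_tt). Second derivatives: U_ss(-4)=-960, U_ss(1)=360, U_ss(4)=-576; U_tt(-4)=360, U_tt(-3)=-200, U_tt(-1)=360, U_tt(2)=-1800.
Local minima occur where both diagonal entries positive: (1, -4), (1, -1). Count: 2.

2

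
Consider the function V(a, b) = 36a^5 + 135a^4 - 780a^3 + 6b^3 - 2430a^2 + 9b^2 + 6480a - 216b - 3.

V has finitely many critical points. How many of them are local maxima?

2

V separates as a function of a plus a function of b, so ∇V=0 decouples.
∂V/∂a = 180(a - 3)(a - 1)(a + 3)(a + 4) = 0 at a ∈ {-4, -3, 1, 3}; ∂V/∂b = 18(b - 3)(b + 4) = 0 at b ∈ {-4, 3}.
The Hessian is diagonal: diag(V_aa, V_bb). Second derivatives: V_aa(-4)=-6300, V_aa(-3)=4320, V_aa(1)=-7200, V_aa(3)=15120; V_bb(-4)=-126, V_bb(3)=126.
Local maxima occur where both diagonal entries negative: (-4, -4), (1, -4). Count: 2.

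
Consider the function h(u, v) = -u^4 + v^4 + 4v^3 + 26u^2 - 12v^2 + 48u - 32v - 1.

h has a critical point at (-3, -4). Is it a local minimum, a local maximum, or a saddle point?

saddle point

The mixed partial ∂²h/∂u∂v is 0, so the Hessian at any point is diag(h_uu, h_vv) = diag(4(-3u^2 + 13), 12(v^2 + 2v - 2)).
At (-3, -4): H = diag(-56, 72).
The eigenvalues have opposite signs, so H is indefinite: a saddle point.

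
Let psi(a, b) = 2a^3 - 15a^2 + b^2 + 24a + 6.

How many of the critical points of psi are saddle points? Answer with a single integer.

1

psi separates as a function of a plus a function of b, so ∇psi=0 decouples.
∂psi/∂a = 6(a - 4)(a - 1) = 0 at a ∈ {1, 4}; ∂psi/∂b = 2b = 0 at b ∈ {0}.
The Hessian is diagonal: diag(psi_aa, psi_bb). Second derivatives: psi_aa(1)=-18, psi_aa(4)=18; psi_bb(0)=2.
Saddle points occur where the two diagonal entries have opposite signs: (1, 0). Count: 1.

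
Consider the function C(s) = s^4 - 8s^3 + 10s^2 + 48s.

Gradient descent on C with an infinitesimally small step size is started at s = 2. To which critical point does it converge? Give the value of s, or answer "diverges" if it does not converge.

-1

C'(s) = 4(s - 4)(s - 3)(s + 1), so C'(2) = 24.
Gradient descent moves in the -C' direction, i.e. s is decreasing.
The nearest critical point in that direction is s = -1, where C'' = 80 > 0 (a local minimum). The iterate converges there.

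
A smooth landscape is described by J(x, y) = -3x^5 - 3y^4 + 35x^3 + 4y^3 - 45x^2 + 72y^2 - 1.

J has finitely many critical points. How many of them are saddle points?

J separates as a function of x plus a function of y, so ∇J=0 decouples.
∂J/∂x = -15x(x - 2)(x - 1)(x + 3) = 0 at x ∈ {-3, 0, 1, 2}; ∂J/∂y = -12y(y - 4)(y + 3) = 0 at y ∈ {-3, 0, 4}.
The Hessian is diagonal: diag(J_xx, J_yy). Second derivatives: J_xx(-3)=900, J_xx(0)=-90, J_xx(1)=60, J_xx(2)=-150; J_yy(-3)=-252, J_yy(0)=144, J_yy(4)=-336.
Saddle points occur where the two diagonal entries have opposite signs: (-3, -3), (-3, 4), (0, 0), (1, -3), (1, 4), (2, 0). Count: 6.

6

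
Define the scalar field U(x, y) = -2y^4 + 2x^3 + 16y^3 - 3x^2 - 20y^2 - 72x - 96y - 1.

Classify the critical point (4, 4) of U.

The mixed partial ∂²U/∂x∂y is 0, so the Hessian at any point is diag(U_xx, U_yy) = diag(6(2x - 1), 8(-3y^2 + 12y - 5)).
At (4, 4): H = diag(42, -40).
The eigenvalues have opposite signs, so H is indefinite: a saddle point.

saddle point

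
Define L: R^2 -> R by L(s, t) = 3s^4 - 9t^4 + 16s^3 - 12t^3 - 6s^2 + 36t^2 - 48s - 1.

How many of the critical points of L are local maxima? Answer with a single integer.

2

L separates as a function of s plus a function of t, so ∇L=0 decouples.
∂L/∂s = 12(s - 1)(s + 1)(s + 4) = 0 at s ∈ {-4, -1, 1}; ∂L/∂t = -36t(t - 1)(t + 2) = 0 at t ∈ {-2, 0, 1}.
The Hessian is diagonal: diag(L_ss, L_tt). Second derivatives: L_ss(-4)=180, L_ss(-1)=-72, L_ss(1)=120; L_tt(-2)=-216, L_tt(0)=72, L_tt(1)=-108.
Local maxima occur where both diagonal entries negative: (-1, -2), (-1, 1). Count: 2.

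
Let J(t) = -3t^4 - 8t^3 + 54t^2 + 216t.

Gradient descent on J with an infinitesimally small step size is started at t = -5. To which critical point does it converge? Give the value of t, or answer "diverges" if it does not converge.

diverges

J'(t) = -12(t - 3)(t + 2)(t + 3), so J'(-5) = 576.
Gradient descent moves in the -J' direction, i.e. t is decreasing.
There is no critical point below t=-5, and J' keeps the same sign, so the iterate runs off to −∞.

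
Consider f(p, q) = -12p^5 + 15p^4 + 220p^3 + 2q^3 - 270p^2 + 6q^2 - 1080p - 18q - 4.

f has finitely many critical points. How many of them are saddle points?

4

f separates as a function of p plus a function of q, so ∇f=0 decouples.
∂f/∂p = -60(p - 3)(p - 2)(p + 1)(p + 3) = 0 at p ∈ {-3, -1, 2, 3}; ∂f/∂q = 6(q - 1)(q + 3) = 0 at q ∈ {-3, 1}.
The Hessian is diagonal: diag(f_pp, f_qq). Second derivatives: f_pp(-3)=3600, f_pp(-1)=-1440, f_pp(2)=900, f_pp(3)=-1440; f_qq(-3)=-24, f_qq(1)=24.
Saddle points occur where the two diagonal entries have opposite signs: (-3, -3), (-1, 1), (2, -3), (3, 1). Count: 4.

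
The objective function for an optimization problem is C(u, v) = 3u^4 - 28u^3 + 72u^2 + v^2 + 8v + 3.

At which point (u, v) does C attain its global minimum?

C(u,v) separates as P(u) + Q(v) + 3, so its minimum is min P + min Q + 3.
P'(u) = 12u(u - 4)(u - 3) vanishes at u ∈ {0, 3, 4}; Q'(v) = 2v + 8 vanishes at v ∈ {-4}.
Local minima of P (where P''>0): P(0)=0, P(4)=128. Local minima of Q: Q(-4)=-16.
So the global minimum of C is P(0) + Q(-4) + 3 = 0 − 16 + 3 = -13, attained at (0, -4).

(0, -4)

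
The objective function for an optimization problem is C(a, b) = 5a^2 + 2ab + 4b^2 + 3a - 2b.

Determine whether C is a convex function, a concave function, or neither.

convex

C is quadratic, so its Hessian is the constant matrix H = [[10, 2], [2, 8]].
det(H) = 76, tr(H) = 18.
det(H) > 0 and tr(H) > 0, so H is positive definite everywhere: convex.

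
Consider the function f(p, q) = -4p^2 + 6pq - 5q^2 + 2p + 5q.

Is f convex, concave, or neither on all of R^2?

f is quadratic, so its Hessian is the constant matrix H = [[-8, 6], [6, -10]].
det(H) = 44, tr(H) = -18.
det(H) > 0 and tr(H) < 0, so H is negative definite everywhere: concave.

concave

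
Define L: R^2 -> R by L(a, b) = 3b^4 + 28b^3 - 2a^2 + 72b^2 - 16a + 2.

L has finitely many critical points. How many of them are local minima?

L separates as a function of a plus a function of b, so ∇L=0 decouples.
∂L/∂a = -4(a + 4) = 0 at a ∈ {-4}; ∂L/∂b = 12b(b + 3)(b + 4) = 0 at b ∈ {-4, -3, 0}.
The Hessian is diagonal: diag(L_aa, L_bb). Second derivatives: L_aa(-4)=-4; L_bb(-4)=48, L_bb(-3)=-36, L_bb(0)=144.
Local minima occur where both diagonal entries positive: none. Count: 0.

0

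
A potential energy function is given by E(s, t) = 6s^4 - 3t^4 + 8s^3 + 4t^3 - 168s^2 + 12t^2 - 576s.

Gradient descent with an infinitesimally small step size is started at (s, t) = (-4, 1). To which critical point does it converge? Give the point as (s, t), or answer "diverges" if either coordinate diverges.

(-3, 0)

E is separable, so gradient descent decouples: s follows -∂E/∂s, t follows -∂E/∂t.
∂E/∂s = 24(s - 4)(s + 2)(s + 3); at s=-4 this is -384, so s increases.
∂E/∂t = -12t(t - 2)(t + 1); at t=1 this is 24, so t decreases.
s converges to its nearest critical value -3 (a local min of the s-part); t converges to 0. The iterate converges to (-3, 0).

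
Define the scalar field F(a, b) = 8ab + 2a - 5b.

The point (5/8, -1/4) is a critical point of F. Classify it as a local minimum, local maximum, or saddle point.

The Hessian of F is constant: H = [[0, 8], [8, 0]].
det(H) = 0·0 − 8² = -64.
Since det(H) < 0, H is indefinite and the critical point is a saddle point.

saddle point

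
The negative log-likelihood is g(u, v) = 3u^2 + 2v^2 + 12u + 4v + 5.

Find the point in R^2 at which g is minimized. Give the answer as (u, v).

g(u,v) separates as P(u) + Q(v) + 5, so its minimum is min P + min Q + 5.
P'(u) = 6u + 12 vanishes at u ∈ {-2}; Q'(v) = 4v + 4 vanishes at v ∈ {-1}.
Local minima of P (where P''>0): P(-2)=-12. Local minima of Q: Q(-1)=-2.
So the global minimum of g is P(-2) + Q(-1) + 5 = -12 − 2 + 5 = -9, attained at (-2, -1).

(-2, -1)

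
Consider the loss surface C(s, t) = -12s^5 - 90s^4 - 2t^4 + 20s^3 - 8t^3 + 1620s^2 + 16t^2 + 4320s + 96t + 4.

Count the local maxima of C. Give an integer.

4

C separates as a function of s plus a function of t, so ∇C=0 decouples.
∂C/∂s = -60(s - 3)(s + 2)(s + 3)(s + 4) = 0 at s ∈ {-4, -3, -2, 3}; ∂C/∂t = -8(t - 2)(t + 2)(t + 3) = 0 at t ∈ {-3, -2, 2}.
The Hessian is diagonal: diag(C_ss, C_tt). Second derivatives: C_ss(-4)=840, C_ss(-3)=-360, C_ss(-2)=600, C_ss(3)=-12600; C_tt(-3)=-40, C_tt(-2)=32, C_tt(2)=-160.
Local maxima occur where both diagonal entries negative: (-3, -3), (-3, 2), (3, -3), (3, 2). Count: 4.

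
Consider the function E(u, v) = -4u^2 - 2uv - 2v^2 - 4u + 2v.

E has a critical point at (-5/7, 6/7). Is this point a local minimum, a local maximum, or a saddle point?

The Hessian of E is constant: H = [[-8, -2], [-2, -4]].
det(H) = (-8)·(-4) − (-2)² = 28.
det(H) > 0 and tr(H) = -12 < 0, so H is negative definite and the point is a local maximum.

local maximum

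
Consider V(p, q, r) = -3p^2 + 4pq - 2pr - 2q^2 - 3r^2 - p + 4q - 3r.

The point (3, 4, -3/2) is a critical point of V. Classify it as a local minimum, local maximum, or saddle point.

local maximum

The Hessian is constant: H = [[-6, 4, -2], [4, -4, 0], [-2, 0, -6]].
Leading principal minors: Δ₁ = -6, Δ₂ = 8, Δ₃ = -32.
The minors alternate sign starting negative (−, +, −), so H is negative definite: a local maximum.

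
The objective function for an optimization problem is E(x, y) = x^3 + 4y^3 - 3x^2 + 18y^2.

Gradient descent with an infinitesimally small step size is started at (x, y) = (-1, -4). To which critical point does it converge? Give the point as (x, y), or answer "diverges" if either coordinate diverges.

E is separable, so gradient descent decouples: x follows -∂E/∂x, y follows -∂E/∂y.
∂E/∂x = 3x(x - 2); at x=-1 this is 9, so x decreases.
∂E/∂y = 12y(y + 3); at y=-4 this is 48, so y decreases.
The x-coordinate has no critical point in that direction and runs off to infinity.

diverges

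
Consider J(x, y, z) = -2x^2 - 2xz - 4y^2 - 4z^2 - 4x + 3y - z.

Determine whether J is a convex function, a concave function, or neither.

concave

J is quadratic, so its Hessian is the constant matrix H = [[-4, 0, -2], [0, -8, 0], [-2, 0, -8]].
Leading principal minors: -4, 32, -224.
Signs alternate −, +, − ⇒ H ≺ 0 ⇒ concave.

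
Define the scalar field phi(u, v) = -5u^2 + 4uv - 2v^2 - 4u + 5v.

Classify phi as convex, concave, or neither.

concave

phi is quadratic, so its Hessian is the constant matrix H = [[-10, 4], [4, -4]].
det(H) = 24, tr(H) = -14.
det(H) > 0 and tr(H) < 0, so H is negative definite everywhere: concave.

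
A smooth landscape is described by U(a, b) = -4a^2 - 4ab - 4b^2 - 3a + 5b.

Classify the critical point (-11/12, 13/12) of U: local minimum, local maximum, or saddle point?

The Hessian of U is constant: H = [[-8, -4], [-4, -8]].
det(H) = (-8)·(-8) − (-4)² = 48.
det(H) > 0 and tr(H) = -16 < 0, so H is negative definite and the point is a local maximum.

local maximum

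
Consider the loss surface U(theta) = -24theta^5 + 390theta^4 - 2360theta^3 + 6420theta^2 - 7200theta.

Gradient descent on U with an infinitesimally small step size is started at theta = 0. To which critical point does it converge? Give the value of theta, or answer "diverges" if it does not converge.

U'(theta) = -120(theta - 5)(theta - 4)(theta - 3)(theta - 1), so U'(0) = -7200.
Gradient descent moves in the -U' direction, i.e. theta is increasing.
The nearest critical point in that direction is theta = 1, where U'' = 2880 > 0 (a local minimum). The iterate converges there.

1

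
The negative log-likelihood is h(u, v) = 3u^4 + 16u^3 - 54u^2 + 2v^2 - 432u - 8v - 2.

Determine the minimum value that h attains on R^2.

h(u,v) separates as P(u) + Q(v) − 2, so its minimum is min P + min Q − 2.
P'(u) = 12(u - 3)(u + 3)(u + 4) vanishes at u ∈ {-4, -3, 3}; Q'(v) = 4v - 8 vanishes at v ∈ {2}.
Local minima of P (where P''>0): P(-4)=608, P(3)=-1107. Local minima of Q: Q(2)=-8.
So the global minimum of h is P(3) + Q(2) − 2 = -1107 − 8 − 2 = -1117, attained at (3, 2).

-1117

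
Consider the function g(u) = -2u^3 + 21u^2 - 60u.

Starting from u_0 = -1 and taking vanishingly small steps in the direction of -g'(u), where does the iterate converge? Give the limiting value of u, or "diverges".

2

g'(u) = -6(u - 5)(u - 2), so g'(-1) = -108.
Gradient descent moves in the -g' direction, i.e. u is increasing.
The nearest critical point in that direction is u = 2, where g'' = 18 > 0 (a local minimum). The iterate converges there.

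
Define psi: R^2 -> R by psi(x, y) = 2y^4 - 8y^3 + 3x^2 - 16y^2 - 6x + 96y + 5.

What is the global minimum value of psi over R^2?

psi(x,y) separates as P(x) + Q(y) + 5, so its minimum is min P + min Q + 5.
P'(x) = 6x - 6 vanishes at x ∈ {1}; Q'(y) = 8(y - 3)(y - 2)(y + 2) vanishes at y ∈ {-2, 2, 3}.
Local minima of P (where P''>0): P(1)=-3. Local minima of Q: Q(-2)=-160, Q(3)=90.
So the global minimum of psi is P(1) + Q(-2) + 5 = -3 − 160 + 5 = -158, attained at (1, -2).

-158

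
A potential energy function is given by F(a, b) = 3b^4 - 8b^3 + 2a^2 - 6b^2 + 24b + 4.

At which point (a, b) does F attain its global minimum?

F(a,b) separates as P(a) + Q(b) + 4, so its minimum is min P + min Q + 4.
P'(a) = 4a vanishes at a ∈ {0}; Q'(b) = 12(b - 2)(b - 1)(b + 1) vanishes at b ∈ {-1, 1, 2}.
Local minima of P (where P''>0): P(0)=0. Local minima of Q: Q(-1)=-19, Q(2)=8.
So the global minimum of F is P(0) + Q(-1) + 4 = 0 − 19 + 4 = -15, attained at (0, -1).

(0, -1)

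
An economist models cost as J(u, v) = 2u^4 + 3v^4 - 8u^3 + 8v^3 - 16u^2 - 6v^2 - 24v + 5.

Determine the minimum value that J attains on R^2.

-270

J(u,v) separates as P(u) + Q(v) + 5, so its minimum is min P + min Q + 5.
P'(u) = 8u(u - 4)(u + 1) vanishes at u ∈ {-1, 0, 4}; Q'(v) = 12(v - 1)(v + 1)(v + 2) vanishes at v ∈ {-2, -1, 1}.
Local minima of P (where P''>0): P(-1)=-6, P(4)=-256. Local minima of Q: Q(-2)=8, Q(1)=-19.
So the global minimum of J is P(4) + Q(1) + 5 = -256 − 19 + 5 = -270, attained at (4, 1).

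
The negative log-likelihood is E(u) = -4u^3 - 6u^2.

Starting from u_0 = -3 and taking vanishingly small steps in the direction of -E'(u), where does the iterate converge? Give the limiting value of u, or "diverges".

-1

E'(u) = -12u(u + 1), so E'(-3) = -72.
Gradient descent moves in the -E' direction, i.e. u is increasing.
The nearest critical point in that direction is u = -1, where E'' = 12 > 0 (a local minimum). The iterate converges there.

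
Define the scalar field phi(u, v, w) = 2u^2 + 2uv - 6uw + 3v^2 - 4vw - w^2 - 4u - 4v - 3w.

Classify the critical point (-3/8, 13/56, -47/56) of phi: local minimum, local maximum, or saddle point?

saddle point

The Hessian is constant: H = [[4, 2, -6], [2, 6, -4], [-6, -4, -2]].
Leading principal minors: Δ₁ = 4, Δ₂ = 20, Δ₃ = -224.
The minors fit neither the all-positive nor the alternating-sign pattern, so H is indefinite: a saddle point.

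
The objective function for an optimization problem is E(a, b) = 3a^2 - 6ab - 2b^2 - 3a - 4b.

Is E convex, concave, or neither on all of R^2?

neither

E is quadratic, so its Hessian is the constant matrix H = [[6, -6], [-6, -4]].
det(H) = -60, tr(H) = 2.
det(H) < 0, so H is indefinite: neither convex nor concave.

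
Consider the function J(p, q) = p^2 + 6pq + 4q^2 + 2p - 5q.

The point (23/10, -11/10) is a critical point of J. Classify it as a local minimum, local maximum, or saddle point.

The Hessian of J is constant: H = [[2, 6], [6, 8]].
det(H) = 2·8 − 6² = -20.
Since det(H) < 0, H is indefinite and the critical point is a saddle point.

saddle point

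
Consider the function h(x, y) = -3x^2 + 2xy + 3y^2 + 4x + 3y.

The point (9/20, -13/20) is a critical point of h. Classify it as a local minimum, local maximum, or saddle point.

saddle point

The Hessian of h is constant: H = [[-6, 2], [2, 6]].
det(H) = (-6)·6 − 2² = -40.
Since det(H) < 0, H is indefinite and the critical point is a saddle point.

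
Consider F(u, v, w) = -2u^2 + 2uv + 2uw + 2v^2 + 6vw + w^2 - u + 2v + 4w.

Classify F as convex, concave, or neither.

neither

F is quadratic, so its Hessian is the constant matrix H = [[-4, 2, 2], [2, 4, 6], [2, 6, 2]].
Leading principal minors: -4, -20, 136.
Neither pattern holds ⇒ H is indefinite ⇒ neither convex nor concave.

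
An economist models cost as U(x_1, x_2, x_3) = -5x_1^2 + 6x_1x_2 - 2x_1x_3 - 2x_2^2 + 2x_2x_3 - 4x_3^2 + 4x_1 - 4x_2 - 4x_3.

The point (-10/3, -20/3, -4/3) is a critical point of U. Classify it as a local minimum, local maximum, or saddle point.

The Hessian is constant: H = [[-10, 6, -2], [6, -4, 2], [-2, 2, -8]].
Leading principal minors: Δ₁ = -10, Δ₂ = 4, Δ₃ = -24.
The minors alternate sign starting negative (−, +, −), so H is negative definite: a local maximum.

local maximum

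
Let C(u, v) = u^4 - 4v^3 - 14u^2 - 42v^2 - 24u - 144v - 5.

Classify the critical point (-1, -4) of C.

The mixed partial ∂²C/∂u∂v is 0, so the Hessian at any point is diag(C_uu, C_vv) = diag(4(3u^2 - 7), -12(2v + 7)).
At (-1, -4): H = diag(-16, 12).
The eigenvalues have opposite signs, so H is indefinite: a saddle point.

saddle point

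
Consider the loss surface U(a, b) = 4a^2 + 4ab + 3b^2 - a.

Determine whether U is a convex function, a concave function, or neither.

U is quadratic, so its Hessian is the constant matrix H = [[8, 4], [4, 6]].
det(H) = 32, tr(H) = 14.
det(H) > 0 and tr(H) > 0, so H is positive definite everywhere: convex.

convex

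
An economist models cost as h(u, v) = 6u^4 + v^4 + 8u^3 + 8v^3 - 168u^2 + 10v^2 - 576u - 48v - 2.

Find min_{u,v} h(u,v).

-2975

h(u,v) separates as P(u) + Q(v) − 2, so its minimum is min P + min Q − 2.
P'(u) = 24(u - 4)(u + 2)(u + 3) vanishes at u ∈ {-3, -2, 4}; Q'(v) = 4(v - 1)(v + 3)(v + 4) vanishes at v ∈ {-4, -3, 1}.
Local minima of P (where P''>0): P(-3)=486, P(4)=-2944. Local minima of Q: Q(-4)=96, Q(1)=-29.
So the global minimum of h is P(4) + Q(1) − 2 = -2944 − 29 − 2 = -2975, attained at (4, 1).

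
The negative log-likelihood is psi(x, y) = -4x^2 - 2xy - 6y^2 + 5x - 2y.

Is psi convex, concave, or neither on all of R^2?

psi is quadratic, so its Hessian is the constant matrix H = [[-8, -2], [-2, -12]].
det(H) = 92, tr(H) = -20.
det(H) > 0 and tr(H) < 0, so H is negative definite everywhere: concave.

concave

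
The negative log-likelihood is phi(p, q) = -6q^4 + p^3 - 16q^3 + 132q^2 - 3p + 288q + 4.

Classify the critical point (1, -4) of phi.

saddle point

The mixed partial ∂²phi/∂p∂q is 0, so the Hessian at any point is diag(phi_pp, phi_qq) = diag(6p, 24(-3q^2 - 4q + 11)).
At (1, -4): H = diag(6, -504).
The eigenvalues have opposite signs, so H is indefinite: a saddle point.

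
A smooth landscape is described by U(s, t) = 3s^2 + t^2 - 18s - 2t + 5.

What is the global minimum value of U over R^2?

U(s,t) separates as P(s) + Q(t) + 5, so its minimum is min P + min Q + 5.
P'(s) = 6s - 18 vanishes at s ∈ {3}; Q'(t) = 2(t - 1) vanishes at t ∈ {1}.
Local minima of P (where P''>0): P(3)=-27. Local minima of Q: Q(1)=-1.
So the global minimum of U is P(3) + Q(1) + 5 = -27 − 1 + 5 = -23, attained at (3, 1).

-23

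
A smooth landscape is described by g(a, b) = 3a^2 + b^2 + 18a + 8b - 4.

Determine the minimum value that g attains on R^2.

g(a,b) separates as P(a) + Q(b) − 4, so its minimum is min P + min Q − 4.
P'(a) = 6a + 18 vanishes at a ∈ {-3}; Q'(b) = 2b + 8 vanishes at b ∈ {-4}.
Local minima of P (where P''>0): P(-3)=-27. Local minima of Q: Q(-4)=-16.
So the global minimum of g is P(-3) + Q(-4) − 4 = -27 − 16 − 4 = -47, attained at (-3, -4).

-47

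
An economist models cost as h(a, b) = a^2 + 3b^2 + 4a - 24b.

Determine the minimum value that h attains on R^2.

-52

h(a,b) separates as P(a) + Q(b), so its minimum is min P + min Q.
P'(a) = 2a + 4 vanishes at a ∈ {-2}; Q'(b) = 6b - 24 vanishes at b ∈ {4}.
Local minima of P (where P''>0): P(-2)=-4. Local minima of Q: Q(4)=-48.
So the global minimum of h is P(-2) + Q(4) = -4 − 48 = -52, attained at (-2, 4).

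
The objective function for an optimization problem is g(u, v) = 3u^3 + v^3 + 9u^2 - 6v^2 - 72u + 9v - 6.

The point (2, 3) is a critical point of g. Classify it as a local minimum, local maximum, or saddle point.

The mixed partial ∂²g/∂u∂v is 0, so the Hessian at any point is diag(g_uu, g_vv) = diag(18(u + 1), 6(v - 2)).
At (2, 3): H = diag(54, 6).
Both eigenvalues are positive, so H is positive definite: a local minimum.

local minimum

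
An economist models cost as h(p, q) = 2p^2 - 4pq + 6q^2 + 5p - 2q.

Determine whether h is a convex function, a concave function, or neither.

h is quadratic, so its Hessian is the constant matrix H = [[4, -4], [-4, 12]].
det(H) = 32, tr(H) = 16.
det(H) > 0 and tr(H) > 0, so H is positive definite everywhere: convex.

convex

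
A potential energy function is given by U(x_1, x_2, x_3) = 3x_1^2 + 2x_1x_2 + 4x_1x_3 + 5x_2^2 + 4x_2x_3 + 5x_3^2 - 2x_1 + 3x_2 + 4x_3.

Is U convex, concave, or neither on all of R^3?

convex

U is quadratic, so its Hessian is the constant matrix H = [[6, 2, 4], [2, 10, 4], [4, 4, 10]].
Leading principal minors: 6, 56, 368.
All positive ⇒ H ≻ 0 ⇒ convex.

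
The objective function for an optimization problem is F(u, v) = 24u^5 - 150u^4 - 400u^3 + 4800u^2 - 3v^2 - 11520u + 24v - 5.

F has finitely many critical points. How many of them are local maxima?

F separates as a function of u plus a function of v, so ∇F=0 decouples.
∂F/∂u = 120(u - 4)(u - 3)(u - 2)(u + 4) = 0 at u ∈ {-4, 2, 3, 4}; ∂F/∂v = -6(v - 4) = 0 at v ∈ {4}.
The Hessian is diagonal: diag(F_uu, F_vv). Second derivatives: F_uu(-4)=-40320, F_uu(2)=1440, F_uu(3)=-840, F_uu(4)=1920; F_vv(4)=-6.
Local maxima occur where both diagonal entries negative: (-4, 4), (3, 4). Count: 2.

2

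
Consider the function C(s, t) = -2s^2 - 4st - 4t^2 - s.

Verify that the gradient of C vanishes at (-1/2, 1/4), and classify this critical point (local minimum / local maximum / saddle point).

local maximum

∇C = (-4s - 4t - 1, -4s - 8t); substituting (-1/2, 1/4) gives ∇C = (0, 0), so (-1/2, 1/4) is indeed a critical point.
The Hessian of C is constant: H = [[-4, -4], [-4, -8]].
det(H) = (-4)·(-8) − (-4)² = 16.
det(H) > 0 and tr(H) = -12 < 0, so H is negative definite and the point is a local maximum.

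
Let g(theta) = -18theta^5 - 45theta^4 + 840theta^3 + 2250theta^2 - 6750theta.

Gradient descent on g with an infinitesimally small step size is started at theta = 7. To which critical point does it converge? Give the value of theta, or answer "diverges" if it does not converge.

g'(theta) = -90(theta - 5)(theta - 1)(theta + 3)(theta + 5), so g'(7) = -129600.
Gradient descent moves in the -g' direction, i.e. theta is increasing.
There is no critical point above theta=7, and g' keeps the same sign, so the iterate runs off to +∞.

diverges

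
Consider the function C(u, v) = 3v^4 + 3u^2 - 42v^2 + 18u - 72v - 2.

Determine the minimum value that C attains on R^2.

-380

C(u,v) separates as P(u) + Q(v) − 2, so its minimum is min P + min Q − 2.
P'(u) = 6u + 18 vanishes at u ∈ {-3}; Q'(v) = 12(v - 3)(v + 1)(v + 2) vanishes at v ∈ {-2, -1, 3}.
Local minima of P (where P''>0): P(-3)=-27. Local minima of Q: Q(-2)=24, Q(3)=-351.
So the global minimum of C is P(-3) + Q(3) − 2 = -27 − 351 − 2 = -380, attained at (-3, 3).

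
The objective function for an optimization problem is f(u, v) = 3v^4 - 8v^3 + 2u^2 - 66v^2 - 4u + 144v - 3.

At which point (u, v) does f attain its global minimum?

(1, -3)

f(u,v) separates as P(u) + Q(v) − 3, so its minimum is min P + min Q − 3.
P'(u) = 4u - 4 vanishes at u ∈ {1}; Q'(v) = 12(v - 4)(v - 1)(v + 3) vanishes at v ∈ {-3, 1, 4}.
Local minima of P (where P''>0): P(1)=-2. Local minima of Q: Q(-3)=-567, Q(4)=-224.
So the global minimum of f is P(1) + Q(-3) − 3 = -2 − 567 − 3 = -572, attained at (1, -3).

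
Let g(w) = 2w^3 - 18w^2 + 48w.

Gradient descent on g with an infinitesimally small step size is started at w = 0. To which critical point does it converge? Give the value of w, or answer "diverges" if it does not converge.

g'(w) = 6(w - 4)(w - 2), so g'(0) = 48.
Gradient descent moves in the -g' direction, i.e. w is decreasing.
There is no critical point below w=0, and g' keeps the same sign, so the iterate runs off to −∞.

diverges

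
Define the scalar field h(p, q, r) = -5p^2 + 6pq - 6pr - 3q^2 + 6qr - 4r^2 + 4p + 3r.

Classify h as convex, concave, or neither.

concave

h is quadratic, so its Hessian is the constant matrix H = [[-10, 6, -6], [6, -6, 6], [-6, 6, -8]].
Leading principal minors: -10, 24, -48.
Signs alternate −, +, − ⇒ H ≺ 0 ⇒ concave.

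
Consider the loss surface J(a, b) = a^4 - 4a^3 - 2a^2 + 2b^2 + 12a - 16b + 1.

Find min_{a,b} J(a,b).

J(a,b) separates as P(a) + Q(b) + 1, so its minimum is min P + min Q + 1.
P'(a) = 4(a - 3)(a - 1)(a + 1) vanishes at a ∈ {-1, 1, 3}; Q'(b) = 4b - 16 vanishes at b ∈ {4}.
Local minima of P (where P''>0): P(-1)=-9, P(3)=-9. Local minima of Q: Q(4)=-32.
So the global minimum of J is P(-1) + Q(4) + 1 = -9 − 32 + 1 = -40, attained at (-1, 4).

-40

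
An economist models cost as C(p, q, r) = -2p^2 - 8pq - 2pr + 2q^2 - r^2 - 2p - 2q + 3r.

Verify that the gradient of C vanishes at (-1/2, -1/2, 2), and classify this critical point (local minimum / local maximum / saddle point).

∇C = (-4p - 8q - 2r - 2, -8p + 4q - 2, -2p - 2r + 3); substituting (-1/2, -1/2, 2) gives ∇C = (0, 0, 0), so (-1/2, -1/2, 2) is indeed a critical point.
The Hessian is constant: H = [[-4, -8, -2], [-8, 4, 0], [-2, 0, -2]].
Leading principal minors: Δ₁ = -4, Δ₂ = -80, Δ₃ = 144.
The minors fit neither the all-positive nor the alternating-sign pattern, so H is indefinite: a saddle point.

saddle point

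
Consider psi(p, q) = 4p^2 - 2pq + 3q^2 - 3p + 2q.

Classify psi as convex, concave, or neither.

convex

psi is quadratic, so its Hessian is the constant matrix H = [[8, -2], [-2, 6]].
det(H) = 44, tr(H) = 14.
det(H) > 0 and tr(H) > 0, so H is positive definite everywhere: convex.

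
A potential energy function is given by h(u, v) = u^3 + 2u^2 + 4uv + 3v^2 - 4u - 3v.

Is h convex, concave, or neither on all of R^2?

neither

The term u^3 is cubic, so the Hessian is not constant.
∂²h/∂u² = 6u + 4, which takes both signs as u varies (negative for sufficiently negative u). A diagonal entry of the Hessian changing sign means the Hessian is neither positive- nor negative-semidefinite on all of R^2.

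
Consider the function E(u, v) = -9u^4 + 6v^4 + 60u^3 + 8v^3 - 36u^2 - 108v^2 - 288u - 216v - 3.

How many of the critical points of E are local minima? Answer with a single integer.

2

E separates as a function of u plus a function of v, so ∇E=0 decouples.
∂E/∂u = -36(u - 4)(u - 2)(u + 1) = 0 at u ∈ {-1, 2, 4}; ∂E/∂v = 24(v - 3)(v + 1)(v + 3) = 0 at v ∈ {-3, -1, 3}.
The Hessian is diagonal: diag(E_uu, E_vv). Second derivatives: E_uu(-1)=-540, E_uu(2)=216, E_uu(4)=-360; E_vv(-3)=288, E_vv(-1)=-192, E_vv(3)=576.
Local minima occur where both diagonal entries positive: (2, -3), (2, 3). Count: 2.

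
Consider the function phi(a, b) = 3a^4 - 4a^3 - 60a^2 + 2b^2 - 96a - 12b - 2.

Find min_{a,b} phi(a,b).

-852

phi(a,b) separates as P(a) + Q(b) − 2, so its minimum is min P + min Q − 2.
P'(a) = 12(a - 4)(a + 1)(a + 2) vanishes at a ∈ {-2, -1, 4}; Q'(b) = 4b - 12 vanishes at b ∈ {3}.
Local minima of P (where P''>0): P(-2)=32, P(4)=-832. Local minima of Q: Q(3)=-18.
So the global minimum of phi is P(4) + Q(3) − 2 = -832 − 18 − 2 = -852, attained at (4, 3).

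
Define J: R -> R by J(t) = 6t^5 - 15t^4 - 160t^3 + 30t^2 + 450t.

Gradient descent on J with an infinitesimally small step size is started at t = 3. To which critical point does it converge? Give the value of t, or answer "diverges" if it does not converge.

5

J'(t) = 30(t - 5)(t - 1)(t + 1)(t + 3), so J'(3) = -2880.
Gradient descent moves in the -J' direction, i.e. t is increasing.
The nearest critical point in that direction is t = 5, where J'' = 5760 > 0 (a local minimum). The iterate converges there.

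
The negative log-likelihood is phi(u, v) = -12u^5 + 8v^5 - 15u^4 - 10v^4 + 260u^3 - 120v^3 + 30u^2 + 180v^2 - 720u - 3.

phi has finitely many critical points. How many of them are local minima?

phi separates as a function of u plus a function of v, so ∇phi=0 decouples.
∂phi/∂u = -60(u - 3)(u - 1)(u + 1)(u + 4) = 0 at u ∈ {-4, -1, 1, 3}; ∂phi/∂v = 40v(v - 3)(v - 1)(v + 3) = 0 at v ∈ {-3, 0, 1, 3}.
The Hessian is diagonal: diag(phi_uu, phi_vv). Second derivatives: phi_uu(-4)=6300, phi_uu(-1)=-1440, phi_uu(1)=1200, phi_uu(3)=-3360; phi_vv(-3)=-2880, phi_vv(0)=360, phi_vv(1)=-320, phi_vv(3)=1440.
Local minima occur where both diagonal entries positive: (-4, 0), (-4, 3), (1, 0), (1, 3). Count: 4.

4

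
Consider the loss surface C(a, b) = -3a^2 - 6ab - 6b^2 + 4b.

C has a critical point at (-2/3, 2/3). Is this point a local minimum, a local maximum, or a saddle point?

The Hessian of C is constant: H = [[-6, -6], [-6, -12]].
det(H) = (-6)·(-12) − (-6)² = 36.
det(H) > 0 and tr(H) = -18 < 0, so H is negative definite and the point is a local maximum.

local maximum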